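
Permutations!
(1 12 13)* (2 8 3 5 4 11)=(1 12 13)(2 8 3 5 4 11)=[0, 12, 8, 5, 11, 4, 6, 7, 3, 9, 10, 2, 13, 1]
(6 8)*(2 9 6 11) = (2 9 6 8 11) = [0, 1, 9, 3, 4, 5, 8, 7, 11, 6, 10, 2]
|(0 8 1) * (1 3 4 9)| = 6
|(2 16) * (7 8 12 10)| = |(2 16)(7 8 12 10)| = 4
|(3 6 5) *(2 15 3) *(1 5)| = 6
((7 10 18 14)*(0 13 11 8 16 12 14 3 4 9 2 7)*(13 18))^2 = (0 3 9 7 13 8 12)(2 10 11 16 14 18 4)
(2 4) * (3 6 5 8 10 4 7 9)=(2 7 9 3 6 5 8 10 4)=[0, 1, 7, 6, 2, 8, 5, 9, 10, 3, 4]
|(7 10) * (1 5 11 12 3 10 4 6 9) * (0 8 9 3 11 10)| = |(0 8 9 1 5 10 7 4 6 3)(11 12)| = 10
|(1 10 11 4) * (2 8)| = |(1 10 11 4)(2 8)| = 4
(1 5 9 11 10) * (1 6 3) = (1 5 9 11 10 6 3) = [0, 5, 2, 1, 4, 9, 3, 7, 8, 11, 6, 10]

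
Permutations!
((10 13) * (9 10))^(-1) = ((9 10 13))^(-1) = (9 13 10)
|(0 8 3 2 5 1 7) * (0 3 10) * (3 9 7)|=|(0 8 10)(1 3 2 5)(7 9)|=12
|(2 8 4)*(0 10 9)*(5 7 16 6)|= 12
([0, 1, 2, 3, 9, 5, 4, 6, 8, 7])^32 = [0, 1, 2, 3, 4, 5, 6, 7, 8, 9]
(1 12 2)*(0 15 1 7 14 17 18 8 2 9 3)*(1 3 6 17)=(0 15 3)(1 12 9 6 17 18 8 2 7 14)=[15, 12, 7, 0, 4, 5, 17, 14, 2, 6, 10, 11, 9, 13, 1, 3, 16, 18, 8]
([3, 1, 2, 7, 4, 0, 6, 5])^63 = (0 5 7 3)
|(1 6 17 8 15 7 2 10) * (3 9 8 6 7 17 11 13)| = 8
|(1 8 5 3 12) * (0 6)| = 10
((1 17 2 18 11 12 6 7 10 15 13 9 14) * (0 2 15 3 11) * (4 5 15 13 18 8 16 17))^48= (0 4 13 2 5 9 8 15 14 16 18 1 17)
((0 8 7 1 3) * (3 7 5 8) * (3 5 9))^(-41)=(0 3 9 8 5)(1 7)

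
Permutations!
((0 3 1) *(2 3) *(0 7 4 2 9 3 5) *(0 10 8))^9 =((0 9 3 1 7 4 2 5 10 8))^9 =(0 8 10 5 2 4 7 1 3 9)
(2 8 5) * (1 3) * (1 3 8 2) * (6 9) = (1 8 5)(6 9) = [0, 8, 2, 3, 4, 1, 9, 7, 5, 6]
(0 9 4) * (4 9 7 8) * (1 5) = (9)(0 7 8 4)(1 5) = [7, 5, 2, 3, 0, 1, 6, 8, 4, 9]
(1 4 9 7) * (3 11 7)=(1 4 9 3 11 7)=[0, 4, 2, 11, 9, 5, 6, 1, 8, 3, 10, 7]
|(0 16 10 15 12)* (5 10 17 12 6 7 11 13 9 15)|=12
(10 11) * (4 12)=(4 12)(10 11)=[0, 1, 2, 3, 12, 5, 6, 7, 8, 9, 11, 10, 4]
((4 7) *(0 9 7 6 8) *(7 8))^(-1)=((0 9 8)(4 6 7))^(-1)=(0 8 9)(4 7 6)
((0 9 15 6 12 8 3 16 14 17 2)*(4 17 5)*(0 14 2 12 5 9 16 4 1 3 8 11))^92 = (0 1 2 4 9 12 6)(3 14 17 15 11 5 16)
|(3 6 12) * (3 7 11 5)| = |(3 6 12 7 11 5)| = 6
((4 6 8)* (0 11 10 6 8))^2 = ((0 11 10 6)(4 8))^2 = (0 10)(6 11)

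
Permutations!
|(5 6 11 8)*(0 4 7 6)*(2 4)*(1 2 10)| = |(0 10 1 2 4 7 6 11 8 5)| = 10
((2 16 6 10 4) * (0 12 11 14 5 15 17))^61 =(0 15 14 12 17 5 11)(2 16 6 10 4)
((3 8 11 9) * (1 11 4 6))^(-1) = ((1 11 9 3 8 4 6))^(-1) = (1 6 4 8 3 9 11)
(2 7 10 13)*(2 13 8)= [0, 1, 7, 3, 4, 5, 6, 10, 2, 9, 8, 11, 12, 13]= (13)(2 7 10 8)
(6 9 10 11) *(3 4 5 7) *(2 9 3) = [0, 1, 9, 4, 5, 7, 3, 2, 8, 10, 11, 6] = (2 9 10 11 6 3 4 5 7)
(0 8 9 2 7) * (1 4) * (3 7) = (0 8 9 2 3 7)(1 4) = [8, 4, 3, 7, 1, 5, 6, 0, 9, 2]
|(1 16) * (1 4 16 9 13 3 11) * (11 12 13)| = 6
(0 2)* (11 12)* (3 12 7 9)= (0 2)(3 12 11 7 9)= [2, 1, 0, 12, 4, 5, 6, 9, 8, 3, 10, 7, 11]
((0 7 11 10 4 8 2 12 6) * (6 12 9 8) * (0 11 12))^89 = (0 12 7)(2 8 9)(4 6 11 10)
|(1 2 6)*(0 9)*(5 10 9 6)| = 7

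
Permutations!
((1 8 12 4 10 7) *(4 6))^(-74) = ((1 8 12 6 4 10 7))^(-74) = (1 6 7 12 10 8 4)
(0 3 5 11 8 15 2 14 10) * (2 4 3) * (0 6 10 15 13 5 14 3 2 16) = (0 16)(2 3 14 15 4)(5 11 8 13)(6 10) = [16, 1, 3, 14, 2, 11, 10, 7, 13, 9, 6, 8, 12, 5, 15, 4, 0]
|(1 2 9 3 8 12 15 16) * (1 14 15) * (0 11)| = 6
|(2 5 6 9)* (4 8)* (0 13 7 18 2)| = |(0 13 7 18 2 5 6 9)(4 8)| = 8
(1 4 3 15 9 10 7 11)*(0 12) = [12, 4, 2, 15, 3, 5, 6, 11, 8, 10, 7, 1, 0, 13, 14, 9] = (0 12)(1 4 3 15 9 10 7 11)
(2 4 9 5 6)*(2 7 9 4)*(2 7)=[0, 1, 7, 3, 4, 6, 2, 9, 8, 5]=(2 7 9 5 6)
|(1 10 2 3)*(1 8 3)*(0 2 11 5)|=6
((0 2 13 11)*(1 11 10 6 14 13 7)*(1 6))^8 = (0 11 1 10 13 14 6 7 2)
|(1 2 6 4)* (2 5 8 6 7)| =|(1 5 8 6 4)(2 7)| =10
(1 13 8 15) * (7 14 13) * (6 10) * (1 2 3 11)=(1 7 14 13 8 15 2 3 11)(6 10)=[0, 7, 3, 11, 4, 5, 10, 14, 15, 9, 6, 1, 12, 8, 13, 2]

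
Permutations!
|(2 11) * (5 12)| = |(2 11)(5 12)| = 2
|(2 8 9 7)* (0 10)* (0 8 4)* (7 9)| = 6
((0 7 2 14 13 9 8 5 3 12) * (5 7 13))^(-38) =((0 13 9 8 7 2 14 5 3 12))^(-38) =(0 9 7 14 3)(2 5 12 13 8)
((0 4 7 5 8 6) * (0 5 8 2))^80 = (0 8 2 7 5 4 6)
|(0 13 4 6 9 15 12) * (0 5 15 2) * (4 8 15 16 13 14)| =6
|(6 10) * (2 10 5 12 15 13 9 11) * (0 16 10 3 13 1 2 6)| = |(0 16 10)(1 2 3 13 9 11 6 5 12 15)| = 30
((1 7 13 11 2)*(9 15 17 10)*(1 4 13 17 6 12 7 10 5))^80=((1 10 9 15 6 12 7 17 5)(2 4 13 11))^80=(1 5 17 7 12 6 15 9 10)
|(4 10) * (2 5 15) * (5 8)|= |(2 8 5 15)(4 10)|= 4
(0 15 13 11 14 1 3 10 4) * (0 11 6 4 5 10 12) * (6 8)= (0 15 13 8 6 4 11 14 1 3 12)(5 10)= [15, 3, 2, 12, 11, 10, 4, 7, 6, 9, 5, 14, 0, 8, 1, 13]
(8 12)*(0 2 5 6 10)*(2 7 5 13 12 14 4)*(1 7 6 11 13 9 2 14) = (0 6 10)(1 7 5 11 13 12 8)(2 9)(4 14) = [6, 7, 9, 3, 14, 11, 10, 5, 1, 2, 0, 13, 8, 12, 4]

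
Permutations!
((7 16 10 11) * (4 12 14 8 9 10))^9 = (16)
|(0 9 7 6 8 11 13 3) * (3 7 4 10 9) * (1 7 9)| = |(0 3)(1 7 6 8 11 13 9 4 10)| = 18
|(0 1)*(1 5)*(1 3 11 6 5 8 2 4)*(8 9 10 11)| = |(0 9 10 11 6 5 3 8 2 4 1)| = 11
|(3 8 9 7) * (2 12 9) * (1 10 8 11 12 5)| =5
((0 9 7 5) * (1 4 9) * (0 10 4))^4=((0 1)(4 9 7 5 10))^4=(4 10 5 7 9)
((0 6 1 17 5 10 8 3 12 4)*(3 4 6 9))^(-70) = (0 5 12 4 17 3 8 1 9 10 6)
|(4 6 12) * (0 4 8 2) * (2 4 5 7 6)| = 8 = |(0 5 7 6 12 8 4 2)|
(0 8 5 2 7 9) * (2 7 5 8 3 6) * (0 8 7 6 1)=(0 3 1)(2 5 6)(7 9 8)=[3, 0, 5, 1, 4, 6, 2, 9, 7, 8]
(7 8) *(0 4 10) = (0 4 10)(7 8) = [4, 1, 2, 3, 10, 5, 6, 8, 7, 9, 0]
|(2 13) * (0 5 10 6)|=4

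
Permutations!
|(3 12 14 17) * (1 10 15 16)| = |(1 10 15 16)(3 12 14 17)| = 4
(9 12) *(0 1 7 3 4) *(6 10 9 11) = [1, 7, 2, 4, 0, 5, 10, 3, 8, 12, 9, 6, 11] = (0 1 7 3 4)(6 10 9 12 11)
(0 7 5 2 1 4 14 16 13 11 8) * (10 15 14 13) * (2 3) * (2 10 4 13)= (0 7 5 3 10 15 14 16 4 2 1 13 11 8)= [7, 13, 1, 10, 2, 3, 6, 5, 0, 9, 15, 8, 12, 11, 16, 14, 4]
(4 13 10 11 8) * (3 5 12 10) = (3 5 12 10 11 8 4 13) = [0, 1, 2, 5, 13, 12, 6, 7, 4, 9, 11, 8, 10, 3]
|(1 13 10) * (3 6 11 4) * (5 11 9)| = 6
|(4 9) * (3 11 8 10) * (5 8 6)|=6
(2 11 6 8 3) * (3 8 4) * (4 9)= (2 11 6 9 4 3)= [0, 1, 11, 2, 3, 5, 9, 7, 8, 4, 10, 6]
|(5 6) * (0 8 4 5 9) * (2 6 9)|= 10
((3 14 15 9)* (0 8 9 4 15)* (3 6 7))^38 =((0 8 9 6 7 3 14)(4 15))^38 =(15)(0 6 14 9 3 8 7)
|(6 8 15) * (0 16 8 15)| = 6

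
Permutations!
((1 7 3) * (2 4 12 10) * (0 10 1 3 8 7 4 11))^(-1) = (0 11 2 10)(1 12 4)(7 8)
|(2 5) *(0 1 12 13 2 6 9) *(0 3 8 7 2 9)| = 11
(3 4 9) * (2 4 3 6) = (2 4 9 6) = [0, 1, 4, 3, 9, 5, 2, 7, 8, 6]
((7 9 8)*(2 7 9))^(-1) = ((2 7)(8 9))^(-1) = (2 7)(8 9)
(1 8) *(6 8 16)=(1 16 6 8)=[0, 16, 2, 3, 4, 5, 8, 7, 1, 9, 10, 11, 12, 13, 14, 15, 6]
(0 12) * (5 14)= (0 12)(5 14)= [12, 1, 2, 3, 4, 14, 6, 7, 8, 9, 10, 11, 0, 13, 5]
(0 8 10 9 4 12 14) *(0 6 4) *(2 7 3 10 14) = (0 8 14 6 4 12 2 7 3 10 9) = [8, 1, 7, 10, 12, 5, 4, 3, 14, 0, 9, 11, 2, 13, 6]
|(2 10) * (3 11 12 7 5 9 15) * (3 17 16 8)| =10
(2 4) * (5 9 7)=(2 4)(5 9 7)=[0, 1, 4, 3, 2, 9, 6, 5, 8, 7]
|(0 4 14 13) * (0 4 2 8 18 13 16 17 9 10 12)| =|(0 2 8 18 13 4 14 16 17 9 10 12)| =12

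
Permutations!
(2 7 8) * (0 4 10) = (0 4 10)(2 7 8) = [4, 1, 7, 3, 10, 5, 6, 8, 2, 9, 0]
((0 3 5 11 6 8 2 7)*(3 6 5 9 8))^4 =((0 6 3 9 8 2 7)(5 11))^4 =(11)(0 8 6 2 3 7 9)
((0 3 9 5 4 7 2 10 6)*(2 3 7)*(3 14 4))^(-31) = ((0 7 14 4 2 10 6)(3 9 5))^(-31) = (0 2 7 10 14 6 4)(3 5 9)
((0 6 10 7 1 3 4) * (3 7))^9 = ((0 6 10 3 4)(1 7))^9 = (0 4 3 10 6)(1 7)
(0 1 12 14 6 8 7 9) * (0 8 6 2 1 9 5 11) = (0 9 8 7 5 11)(1 12 14 2) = [9, 12, 1, 3, 4, 11, 6, 5, 7, 8, 10, 0, 14, 13, 2]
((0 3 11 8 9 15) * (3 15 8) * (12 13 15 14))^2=(0 12 15 14 13)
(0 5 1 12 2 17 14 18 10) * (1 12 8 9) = (0 5 12 2 17 14 18 10)(1 8 9) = [5, 8, 17, 3, 4, 12, 6, 7, 9, 1, 0, 11, 2, 13, 18, 15, 16, 14, 10]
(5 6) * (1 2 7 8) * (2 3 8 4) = (1 3 8)(2 7 4)(5 6) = [0, 3, 7, 8, 2, 6, 5, 4, 1]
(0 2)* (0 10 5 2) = (2 10 5) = [0, 1, 10, 3, 4, 2, 6, 7, 8, 9, 5]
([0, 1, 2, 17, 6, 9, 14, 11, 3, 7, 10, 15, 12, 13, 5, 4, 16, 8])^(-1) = (3 8 17)(4 15 11 7 9 5 14 6)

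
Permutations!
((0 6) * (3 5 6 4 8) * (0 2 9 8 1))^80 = (0 1 4)(2 8 5)(3 6 9)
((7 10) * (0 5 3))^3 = ((0 5 3)(7 10))^3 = (7 10)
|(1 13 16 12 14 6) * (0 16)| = 7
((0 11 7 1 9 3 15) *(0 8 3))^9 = (15)(0 9 1 7 11)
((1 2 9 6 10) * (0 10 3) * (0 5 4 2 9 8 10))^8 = ((1 9 6 3 5 4 2 8 10))^8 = (1 10 8 2 4 5 3 6 9)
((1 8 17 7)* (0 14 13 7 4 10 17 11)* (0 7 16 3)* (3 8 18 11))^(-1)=(0 3 8 16 13 14)(1 7 11 18)(4 17 10)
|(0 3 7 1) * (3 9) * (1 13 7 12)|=10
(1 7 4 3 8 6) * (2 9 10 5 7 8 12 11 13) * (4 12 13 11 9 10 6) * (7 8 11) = (1 11 7 12 9 6)(2 10 5 8 4 3 13) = [0, 11, 10, 13, 3, 8, 1, 12, 4, 6, 5, 7, 9, 2]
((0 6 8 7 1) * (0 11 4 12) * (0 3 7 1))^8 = ((0 6 8 1 11 4 12 3 7))^8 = (0 7 3 12 4 11 1 8 6)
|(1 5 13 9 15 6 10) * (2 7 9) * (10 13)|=6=|(1 5 10)(2 7 9 15 6 13)|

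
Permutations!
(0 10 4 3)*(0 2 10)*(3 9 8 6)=(2 10 4 9 8 6 3)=[0, 1, 10, 2, 9, 5, 3, 7, 6, 8, 4]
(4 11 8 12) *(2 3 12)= (2 3 12 4 11 8)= [0, 1, 3, 12, 11, 5, 6, 7, 2, 9, 10, 8, 4]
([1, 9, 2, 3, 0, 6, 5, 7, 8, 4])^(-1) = (0 4 9 1)(5 6)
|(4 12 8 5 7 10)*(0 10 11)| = 8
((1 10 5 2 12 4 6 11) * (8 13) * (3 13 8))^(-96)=(13)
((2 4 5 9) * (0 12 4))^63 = ((0 12 4 5 9 2))^63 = (0 5)(2 4)(9 12)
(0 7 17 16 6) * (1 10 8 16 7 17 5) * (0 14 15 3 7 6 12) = [17, 10, 2, 7, 4, 1, 14, 5, 16, 9, 8, 11, 0, 13, 15, 3, 12, 6] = (0 17 6 14 15 3 7 5 1 10 8 16 12)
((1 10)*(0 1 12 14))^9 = (0 14 12 10 1)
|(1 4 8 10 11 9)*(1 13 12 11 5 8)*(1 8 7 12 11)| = |(1 4 8 10 5 7 12)(9 13 11)| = 21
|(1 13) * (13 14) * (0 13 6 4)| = |(0 13 1 14 6 4)| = 6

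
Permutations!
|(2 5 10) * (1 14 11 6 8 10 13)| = 9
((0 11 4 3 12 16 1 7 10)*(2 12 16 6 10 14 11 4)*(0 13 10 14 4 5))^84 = (1 16 3 4 7)(2 11 14 6 12)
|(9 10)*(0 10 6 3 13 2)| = 7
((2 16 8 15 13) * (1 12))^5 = ((1 12)(2 16 8 15 13))^5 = (16)(1 12)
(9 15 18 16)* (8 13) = (8 13)(9 15 18 16) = [0, 1, 2, 3, 4, 5, 6, 7, 13, 15, 10, 11, 12, 8, 14, 18, 9, 17, 16]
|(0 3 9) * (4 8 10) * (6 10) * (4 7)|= |(0 3 9)(4 8 6 10 7)|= 15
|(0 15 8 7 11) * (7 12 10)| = |(0 15 8 12 10 7 11)| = 7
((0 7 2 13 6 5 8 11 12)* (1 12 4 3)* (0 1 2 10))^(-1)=(0 10 7)(1 12)(2 3 4 11 8 5 6 13)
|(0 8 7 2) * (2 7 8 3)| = |(8)(0 3 2)| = 3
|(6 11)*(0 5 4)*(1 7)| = 6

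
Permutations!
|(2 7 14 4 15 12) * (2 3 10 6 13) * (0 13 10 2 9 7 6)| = 12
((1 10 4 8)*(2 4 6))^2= (1 6 4)(2 8 10)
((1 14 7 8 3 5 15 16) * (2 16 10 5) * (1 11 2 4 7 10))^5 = (2 11 16)(3 4 7 8)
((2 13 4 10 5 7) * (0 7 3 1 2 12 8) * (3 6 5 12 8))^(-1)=(0 8 7)(1 3 12 10 4 13 2)(5 6)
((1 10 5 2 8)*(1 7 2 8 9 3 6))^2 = (1 5 7 9 6 10 8 2 3)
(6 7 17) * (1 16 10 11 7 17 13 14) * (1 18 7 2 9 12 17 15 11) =[0, 16, 9, 3, 4, 5, 15, 13, 8, 12, 1, 2, 17, 14, 18, 11, 10, 6, 7] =(1 16 10)(2 9 12 17 6 15 11)(7 13 14 18)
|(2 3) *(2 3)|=1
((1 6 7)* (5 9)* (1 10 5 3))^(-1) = ((1 6 7 10 5 9 3))^(-1) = (1 3 9 5 10 7 6)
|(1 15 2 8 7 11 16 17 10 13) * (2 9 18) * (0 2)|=13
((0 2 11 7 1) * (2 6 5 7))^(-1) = (0 1 7 5 6)(2 11) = ((0 6 5 7 1)(2 11))^(-1)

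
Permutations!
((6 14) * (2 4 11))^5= (2 11 4)(6 14)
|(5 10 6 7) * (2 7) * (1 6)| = 6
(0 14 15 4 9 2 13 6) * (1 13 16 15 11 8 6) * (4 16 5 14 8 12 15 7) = (0 8 6)(1 13)(2 5 14 11 12 15 16 7 4 9) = [8, 13, 5, 3, 9, 14, 0, 4, 6, 2, 10, 12, 15, 1, 11, 16, 7]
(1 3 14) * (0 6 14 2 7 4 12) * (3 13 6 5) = (0 5 3 2 7 4 12)(1 13 6 14) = [5, 13, 7, 2, 12, 3, 14, 4, 8, 9, 10, 11, 0, 6, 1]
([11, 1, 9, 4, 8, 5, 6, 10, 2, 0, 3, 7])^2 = [7, 1, 0, 8, 2, 5, 6, 3, 9, 11, 4, 10]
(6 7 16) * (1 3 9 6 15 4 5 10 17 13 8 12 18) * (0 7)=(0 7 16 15 4 5 10 17 13 8 12 18 1 3 9 6)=[7, 3, 2, 9, 5, 10, 0, 16, 12, 6, 17, 11, 18, 8, 14, 4, 15, 13, 1]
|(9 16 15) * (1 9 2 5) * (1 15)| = 3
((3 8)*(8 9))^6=((3 9 8))^6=(9)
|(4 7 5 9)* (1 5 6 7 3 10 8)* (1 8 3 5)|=|(3 10)(4 5 9)(6 7)|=6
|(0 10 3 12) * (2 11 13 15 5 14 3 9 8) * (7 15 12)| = 40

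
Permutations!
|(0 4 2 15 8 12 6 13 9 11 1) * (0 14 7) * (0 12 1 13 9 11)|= 22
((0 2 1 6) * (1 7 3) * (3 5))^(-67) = (0 5 6 7 1 2 3)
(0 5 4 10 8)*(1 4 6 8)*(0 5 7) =(0 7)(1 4 10)(5 6 8) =[7, 4, 2, 3, 10, 6, 8, 0, 5, 9, 1]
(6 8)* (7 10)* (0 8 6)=(0 8)(7 10)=[8, 1, 2, 3, 4, 5, 6, 10, 0, 9, 7]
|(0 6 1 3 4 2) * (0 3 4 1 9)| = 12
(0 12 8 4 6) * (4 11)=(0 12 8 11 4 6)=[12, 1, 2, 3, 6, 5, 0, 7, 11, 9, 10, 4, 8]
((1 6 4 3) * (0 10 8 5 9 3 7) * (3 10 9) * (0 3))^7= (0 10 5 9 8)(1 4 3 6 7)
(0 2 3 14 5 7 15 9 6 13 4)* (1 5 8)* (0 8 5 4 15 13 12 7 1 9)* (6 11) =(0 2 3 14 5 1 4 8 9 11 6 12 7 13 15) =[2, 4, 3, 14, 8, 1, 12, 13, 9, 11, 10, 6, 7, 15, 5, 0]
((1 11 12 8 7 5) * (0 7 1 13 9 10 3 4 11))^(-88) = (0 11 9)(1 4 13)(3 5 8)(7 12 10)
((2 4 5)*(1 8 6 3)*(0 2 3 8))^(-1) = (0 1 3 5 4 2)(6 8)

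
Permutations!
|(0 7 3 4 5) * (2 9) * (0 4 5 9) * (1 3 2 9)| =12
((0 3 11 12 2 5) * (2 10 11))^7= (0 5 2 3)(10 11 12)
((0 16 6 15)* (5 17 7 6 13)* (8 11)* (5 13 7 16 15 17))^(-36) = (17) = ((0 15)(6 17 16 7)(8 11))^(-36)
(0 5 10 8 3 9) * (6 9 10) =(0 5 6 9)(3 10 8) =[5, 1, 2, 10, 4, 6, 9, 7, 3, 0, 8]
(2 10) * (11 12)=(2 10)(11 12)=[0, 1, 10, 3, 4, 5, 6, 7, 8, 9, 2, 12, 11]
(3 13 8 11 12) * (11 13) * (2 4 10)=[0, 1, 4, 11, 10, 5, 6, 7, 13, 9, 2, 12, 3, 8]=(2 4 10)(3 11 12)(8 13)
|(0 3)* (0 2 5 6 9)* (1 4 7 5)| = 9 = |(0 3 2 1 4 7 5 6 9)|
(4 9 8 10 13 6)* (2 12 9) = (2 12 9 8 10 13 6 4) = [0, 1, 12, 3, 2, 5, 4, 7, 10, 8, 13, 11, 9, 6]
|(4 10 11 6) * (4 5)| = 5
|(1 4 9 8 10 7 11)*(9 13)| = |(1 4 13 9 8 10 7 11)| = 8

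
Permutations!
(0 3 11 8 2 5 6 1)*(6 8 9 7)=(0 3 11 9 7 6 1)(2 5 8)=[3, 0, 5, 11, 4, 8, 1, 6, 2, 7, 10, 9]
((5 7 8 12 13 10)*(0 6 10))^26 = (0 10 7 12)(5 8 13 6)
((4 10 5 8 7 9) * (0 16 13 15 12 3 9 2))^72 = (0 4 16 10 13 5 15 8 12 7 3 2 9) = ((0 16 13 15 12 3 9 4 10 5 8 7 2))^72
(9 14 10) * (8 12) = (8 12)(9 14 10) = [0, 1, 2, 3, 4, 5, 6, 7, 12, 14, 9, 11, 8, 13, 10]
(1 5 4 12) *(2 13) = [0, 5, 13, 3, 12, 4, 6, 7, 8, 9, 10, 11, 1, 2] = (1 5 4 12)(2 13)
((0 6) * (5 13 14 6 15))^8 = ((0 15 5 13 14 6))^8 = (0 5 14)(6 15 13)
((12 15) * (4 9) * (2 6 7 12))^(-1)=(2 15 12 7 6)(4 9)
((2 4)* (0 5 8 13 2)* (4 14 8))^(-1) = (0 4 5)(2 13 8 14)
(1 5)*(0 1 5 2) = (5)(0 1 2) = [1, 2, 0, 3, 4, 5]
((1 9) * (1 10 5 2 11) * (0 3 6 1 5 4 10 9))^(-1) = ((0 3 6 1)(2 11 5)(4 10))^(-1) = (0 1 6 3)(2 5 11)(4 10)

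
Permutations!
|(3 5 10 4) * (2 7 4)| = 6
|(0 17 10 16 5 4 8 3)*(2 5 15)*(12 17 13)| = |(0 13 12 17 10 16 15 2 5 4 8 3)| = 12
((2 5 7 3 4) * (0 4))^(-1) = (0 3 7 5 2 4)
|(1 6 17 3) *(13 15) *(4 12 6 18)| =14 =|(1 18 4 12 6 17 3)(13 15)|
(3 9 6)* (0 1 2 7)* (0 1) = (1 2 7)(3 9 6) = [0, 2, 7, 9, 4, 5, 3, 1, 8, 6]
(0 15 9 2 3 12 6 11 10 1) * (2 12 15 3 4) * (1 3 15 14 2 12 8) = (0 15 9 8 1)(2 4 12 6 11 10 3 14) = [15, 0, 4, 14, 12, 5, 11, 7, 1, 8, 3, 10, 6, 13, 2, 9]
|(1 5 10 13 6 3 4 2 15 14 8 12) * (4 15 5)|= 12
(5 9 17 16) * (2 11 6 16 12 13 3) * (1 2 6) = (1 2 11)(3 6 16 5 9 17 12 13) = [0, 2, 11, 6, 4, 9, 16, 7, 8, 17, 10, 1, 13, 3, 14, 15, 5, 12]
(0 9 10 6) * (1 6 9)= (0 1 6)(9 10)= [1, 6, 2, 3, 4, 5, 0, 7, 8, 10, 9]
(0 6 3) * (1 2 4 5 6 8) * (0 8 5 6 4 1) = (0 5 4 6 3 8)(1 2) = [5, 2, 1, 8, 6, 4, 3, 7, 0]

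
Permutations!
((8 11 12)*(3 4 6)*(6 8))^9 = ((3 4 8 11 12 6))^9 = (3 11)(4 12)(6 8)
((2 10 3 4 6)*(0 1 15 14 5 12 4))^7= ((0 1 15 14 5 12 4 6 2 10 3))^7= (0 6 14 3 4 15 10 12 1 2 5)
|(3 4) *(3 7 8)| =4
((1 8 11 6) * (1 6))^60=(11)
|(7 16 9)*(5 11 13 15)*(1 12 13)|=6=|(1 12 13 15 5 11)(7 16 9)|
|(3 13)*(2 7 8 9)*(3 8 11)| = |(2 7 11 3 13 8 9)| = 7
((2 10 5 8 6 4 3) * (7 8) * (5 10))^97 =((10)(2 5 7 8 6 4 3))^97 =(10)(2 3 4 6 8 7 5)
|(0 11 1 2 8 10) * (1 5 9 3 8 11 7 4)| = 11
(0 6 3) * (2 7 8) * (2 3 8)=(0 6 8 3)(2 7)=[6, 1, 7, 0, 4, 5, 8, 2, 3]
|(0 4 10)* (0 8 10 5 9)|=4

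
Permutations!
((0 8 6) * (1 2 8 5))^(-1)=(0 6 8 2 1 5)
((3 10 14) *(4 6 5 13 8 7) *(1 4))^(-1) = (1 7 8 13 5 6 4)(3 14 10) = ((1 4 6 5 13 8 7)(3 10 14))^(-1)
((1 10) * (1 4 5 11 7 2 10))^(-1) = (2 7 11 5 4 10)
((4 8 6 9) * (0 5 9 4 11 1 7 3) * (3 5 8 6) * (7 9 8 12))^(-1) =(0 3 8 5 7 12)(1 11 9)(4 6)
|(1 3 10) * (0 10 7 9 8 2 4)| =9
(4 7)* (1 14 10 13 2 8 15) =(1 14 10 13 2 8 15)(4 7) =[0, 14, 8, 3, 7, 5, 6, 4, 15, 9, 13, 11, 12, 2, 10, 1]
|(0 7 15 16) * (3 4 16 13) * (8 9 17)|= |(0 7 15 13 3 4 16)(8 9 17)|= 21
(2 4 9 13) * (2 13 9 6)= (13)(2 4 6)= [0, 1, 4, 3, 6, 5, 2, 7, 8, 9, 10, 11, 12, 13]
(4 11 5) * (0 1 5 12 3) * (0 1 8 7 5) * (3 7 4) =(0 8 4 11 12 7 5 3 1) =[8, 0, 2, 1, 11, 3, 6, 5, 4, 9, 10, 12, 7]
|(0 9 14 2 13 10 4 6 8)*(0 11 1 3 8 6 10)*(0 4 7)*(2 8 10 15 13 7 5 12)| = |(0 9 14 8 11 1 3 10 5 12 2 7)(4 15 13)| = 12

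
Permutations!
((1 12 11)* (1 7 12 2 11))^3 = (1 7 2 12 11)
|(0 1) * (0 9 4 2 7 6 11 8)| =9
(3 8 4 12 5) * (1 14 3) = (1 14 3 8 4 12 5) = [0, 14, 2, 8, 12, 1, 6, 7, 4, 9, 10, 11, 5, 13, 3]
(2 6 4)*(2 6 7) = (2 7)(4 6) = [0, 1, 7, 3, 6, 5, 4, 2]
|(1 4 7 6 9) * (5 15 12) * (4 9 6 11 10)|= |(1 9)(4 7 11 10)(5 15 12)|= 12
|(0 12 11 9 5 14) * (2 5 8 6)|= |(0 12 11 9 8 6 2 5 14)|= 9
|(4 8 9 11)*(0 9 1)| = |(0 9 11 4 8 1)| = 6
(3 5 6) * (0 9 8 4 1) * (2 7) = (0 9 8 4 1)(2 7)(3 5 6) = [9, 0, 7, 5, 1, 6, 3, 2, 4, 8]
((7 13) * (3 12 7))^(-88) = ((3 12 7 13))^(-88) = (13)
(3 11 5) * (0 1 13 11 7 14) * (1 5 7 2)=(0 5 3 2 1 13 11 7 14)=[5, 13, 1, 2, 4, 3, 6, 14, 8, 9, 10, 7, 12, 11, 0]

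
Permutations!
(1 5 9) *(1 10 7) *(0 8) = (0 8)(1 5 9 10 7) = [8, 5, 2, 3, 4, 9, 6, 1, 0, 10, 7]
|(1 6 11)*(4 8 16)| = 3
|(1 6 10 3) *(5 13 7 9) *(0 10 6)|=4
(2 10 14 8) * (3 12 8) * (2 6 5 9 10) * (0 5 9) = [5, 1, 2, 12, 4, 0, 9, 7, 6, 10, 14, 11, 8, 13, 3] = (0 5)(3 12 8 6 9 10 14)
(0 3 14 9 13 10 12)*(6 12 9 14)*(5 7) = [3, 1, 2, 6, 4, 7, 12, 5, 8, 13, 9, 11, 0, 10, 14] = (14)(0 3 6 12)(5 7)(9 13 10)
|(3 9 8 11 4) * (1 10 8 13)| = 8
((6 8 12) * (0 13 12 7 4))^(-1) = ((0 13 12 6 8 7 4))^(-1) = (0 4 7 8 6 12 13)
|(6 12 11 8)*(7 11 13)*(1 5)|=|(1 5)(6 12 13 7 11 8)|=6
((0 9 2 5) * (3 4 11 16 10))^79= (0 5 2 9)(3 10 16 11 4)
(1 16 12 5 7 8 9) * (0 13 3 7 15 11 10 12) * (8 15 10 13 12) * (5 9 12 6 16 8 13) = (0 6 16)(1 8 12 9)(3 7 15 11 5 10 13) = [6, 8, 2, 7, 4, 10, 16, 15, 12, 1, 13, 5, 9, 3, 14, 11, 0]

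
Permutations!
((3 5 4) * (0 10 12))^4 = (0 10 12)(3 5 4)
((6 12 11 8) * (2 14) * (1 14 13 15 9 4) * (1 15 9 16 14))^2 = ((2 13 9 4 15 16 14)(6 12 11 8))^2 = (2 9 15 14 13 4 16)(6 11)(8 12)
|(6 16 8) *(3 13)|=6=|(3 13)(6 16 8)|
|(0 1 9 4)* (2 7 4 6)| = 7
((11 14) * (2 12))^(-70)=((2 12)(11 14))^(-70)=(14)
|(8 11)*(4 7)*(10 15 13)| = 6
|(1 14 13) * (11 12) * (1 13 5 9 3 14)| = 4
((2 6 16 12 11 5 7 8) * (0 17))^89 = (0 17)(2 6 16 12 11 5 7 8) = ((0 17)(2 6 16 12 11 5 7 8))^89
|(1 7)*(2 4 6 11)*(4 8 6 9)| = |(1 7)(2 8 6 11)(4 9)| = 4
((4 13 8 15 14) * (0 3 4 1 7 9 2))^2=(0 4 8 14 7 2 3 13 15 1 9)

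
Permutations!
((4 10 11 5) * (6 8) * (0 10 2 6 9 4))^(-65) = ((0 10 11 5)(2 6 8 9 4))^(-65) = (0 5 11 10)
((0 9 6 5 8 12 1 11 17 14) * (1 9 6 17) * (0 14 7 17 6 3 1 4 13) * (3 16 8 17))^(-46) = (0 1 5 8 4 7 9)(3 6 16 11 17 12 13)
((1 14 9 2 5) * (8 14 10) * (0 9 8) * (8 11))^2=(0 2 1)(5 10 9)(8 11 14)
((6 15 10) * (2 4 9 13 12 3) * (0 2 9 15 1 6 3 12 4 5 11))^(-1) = (0 11 5 2)(1 6)(3 10 15 4 13 9) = ((0 2 5 11)(1 6)(3 9 13 4 15 10))^(-1)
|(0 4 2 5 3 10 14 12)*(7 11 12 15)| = 11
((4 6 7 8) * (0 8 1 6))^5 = (0 4 8)(1 7 6)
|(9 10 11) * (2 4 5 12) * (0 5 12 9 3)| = 6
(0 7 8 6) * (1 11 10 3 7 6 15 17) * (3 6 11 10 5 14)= (0 11 5 14 3 7 8 15 17 1 10 6)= [11, 10, 2, 7, 4, 14, 0, 8, 15, 9, 6, 5, 12, 13, 3, 17, 16, 1]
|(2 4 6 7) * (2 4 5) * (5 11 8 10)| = |(2 11 8 10 5)(4 6 7)| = 15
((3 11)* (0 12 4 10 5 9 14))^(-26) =((0 12 4 10 5 9 14)(3 11))^(-26) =(0 4 5 14 12 10 9)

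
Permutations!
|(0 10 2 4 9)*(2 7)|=6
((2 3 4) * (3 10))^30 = ((2 10 3 4))^30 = (2 3)(4 10)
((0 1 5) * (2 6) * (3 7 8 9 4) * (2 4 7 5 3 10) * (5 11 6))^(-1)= ((0 1 3 11 6 4 10 2 5)(7 8 9))^(-1)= (0 5 2 10 4 6 11 3 1)(7 9 8)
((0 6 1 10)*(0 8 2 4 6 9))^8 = ((0 9)(1 10 8 2 4 6))^8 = (1 8 4)(2 6 10)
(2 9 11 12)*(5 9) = (2 5 9 11 12) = [0, 1, 5, 3, 4, 9, 6, 7, 8, 11, 10, 12, 2]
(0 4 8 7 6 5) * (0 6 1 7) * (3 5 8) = (0 4 3 5 6 8)(1 7) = [4, 7, 2, 5, 3, 6, 8, 1, 0]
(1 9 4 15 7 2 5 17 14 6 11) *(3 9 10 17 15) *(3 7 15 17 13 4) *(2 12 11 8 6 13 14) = (1 10 14 13 4 7 12 11)(2 5 17)(3 9)(6 8) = [0, 10, 5, 9, 7, 17, 8, 12, 6, 3, 14, 1, 11, 4, 13, 15, 16, 2]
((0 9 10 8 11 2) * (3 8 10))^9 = ((0 9 3 8 11 2))^9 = (0 8)(2 3)(9 11)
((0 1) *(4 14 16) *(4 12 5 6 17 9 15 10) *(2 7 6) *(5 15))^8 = ((0 1)(2 7 6 17 9 5)(4 14 16 12 15 10))^8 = (2 6 9)(4 16 15)(5 7 17)(10 14 12)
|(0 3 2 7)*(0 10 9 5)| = |(0 3 2 7 10 9 5)| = 7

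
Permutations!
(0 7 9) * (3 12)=[7, 1, 2, 12, 4, 5, 6, 9, 8, 0, 10, 11, 3]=(0 7 9)(3 12)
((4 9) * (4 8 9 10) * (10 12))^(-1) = ((4 12 10)(8 9))^(-1) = (4 10 12)(8 9)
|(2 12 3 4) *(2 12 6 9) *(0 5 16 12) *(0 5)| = |(2 6 9)(3 4 5 16 12)| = 15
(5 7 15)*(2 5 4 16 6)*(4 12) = (2 5 7 15 12 4 16 6) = [0, 1, 5, 3, 16, 7, 2, 15, 8, 9, 10, 11, 4, 13, 14, 12, 6]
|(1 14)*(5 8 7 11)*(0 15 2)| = 12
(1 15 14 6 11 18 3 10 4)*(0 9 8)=[9, 15, 2, 10, 1, 5, 11, 7, 0, 8, 4, 18, 12, 13, 6, 14, 16, 17, 3]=(0 9 8)(1 15 14 6 11 18 3 10 4)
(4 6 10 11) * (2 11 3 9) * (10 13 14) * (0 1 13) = (0 1 13 14 10 3 9 2 11 4 6) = [1, 13, 11, 9, 6, 5, 0, 7, 8, 2, 3, 4, 12, 14, 10]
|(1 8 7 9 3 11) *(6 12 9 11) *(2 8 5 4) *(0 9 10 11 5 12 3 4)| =28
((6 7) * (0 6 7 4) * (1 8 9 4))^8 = (0 1 9)(4 6 8) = ((0 6 1 8 9 4))^8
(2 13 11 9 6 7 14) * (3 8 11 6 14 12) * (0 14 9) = (0 14 2 13 6 7 12 3 8 11) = [14, 1, 13, 8, 4, 5, 7, 12, 11, 9, 10, 0, 3, 6, 2]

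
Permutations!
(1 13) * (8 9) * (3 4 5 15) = (1 13)(3 4 5 15)(8 9) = [0, 13, 2, 4, 5, 15, 6, 7, 9, 8, 10, 11, 12, 1, 14, 3]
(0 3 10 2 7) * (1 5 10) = (0 3 1 5 10 2 7) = [3, 5, 7, 1, 4, 10, 6, 0, 8, 9, 2]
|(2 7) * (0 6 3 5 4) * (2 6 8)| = 8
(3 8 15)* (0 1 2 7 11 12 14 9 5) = [1, 2, 7, 8, 4, 0, 6, 11, 15, 5, 10, 12, 14, 13, 9, 3] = (0 1 2 7 11 12 14 9 5)(3 8 15)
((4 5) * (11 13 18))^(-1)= ((4 5)(11 13 18))^(-1)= (4 5)(11 18 13)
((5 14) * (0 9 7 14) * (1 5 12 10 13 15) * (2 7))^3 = (0 7 10 1 9 14 13 5 2 12 15)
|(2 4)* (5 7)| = |(2 4)(5 7)| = 2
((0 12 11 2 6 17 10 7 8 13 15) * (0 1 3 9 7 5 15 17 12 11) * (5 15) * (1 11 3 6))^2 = ((0 3 9 7 8 13 17 10 15 11 2 1 6 12))^2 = (0 9 8 17 15 2 6)(1 12 3 7 13 10 11)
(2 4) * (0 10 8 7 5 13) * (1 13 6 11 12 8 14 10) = (0 1 13)(2 4)(5 6 11 12 8 7)(10 14) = [1, 13, 4, 3, 2, 6, 11, 5, 7, 9, 14, 12, 8, 0, 10]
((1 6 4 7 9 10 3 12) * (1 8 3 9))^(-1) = ((1 6 4 7)(3 12 8)(9 10))^(-1) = (1 7 4 6)(3 8 12)(9 10)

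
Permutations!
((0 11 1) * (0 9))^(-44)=(11)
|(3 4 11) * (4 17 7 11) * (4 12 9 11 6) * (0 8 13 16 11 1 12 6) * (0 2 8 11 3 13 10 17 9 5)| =90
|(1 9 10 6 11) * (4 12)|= 10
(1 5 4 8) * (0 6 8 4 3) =(0 6 8 1 5 3) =[6, 5, 2, 0, 4, 3, 8, 7, 1]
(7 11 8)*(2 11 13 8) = [0, 1, 11, 3, 4, 5, 6, 13, 7, 9, 10, 2, 12, 8] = (2 11)(7 13 8)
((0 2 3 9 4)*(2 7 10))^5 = (0 9 2 7 4 3 10)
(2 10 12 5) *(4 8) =[0, 1, 10, 3, 8, 2, 6, 7, 4, 9, 12, 11, 5] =(2 10 12 5)(4 8)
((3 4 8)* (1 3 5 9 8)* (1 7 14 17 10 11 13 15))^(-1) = (1 15 13 11 10 17 14 7 4 3)(5 8 9)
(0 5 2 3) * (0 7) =(0 5 2 3 7) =[5, 1, 3, 7, 4, 2, 6, 0]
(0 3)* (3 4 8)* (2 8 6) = (0 4 6 2 8 3) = [4, 1, 8, 0, 6, 5, 2, 7, 3]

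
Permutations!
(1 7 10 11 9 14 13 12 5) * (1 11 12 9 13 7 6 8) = [0, 6, 2, 3, 4, 11, 8, 10, 1, 14, 12, 13, 5, 9, 7] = (1 6 8)(5 11 13 9 14 7 10 12)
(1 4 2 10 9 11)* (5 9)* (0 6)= (0 6)(1 4 2 10 5 9 11)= [6, 4, 10, 3, 2, 9, 0, 7, 8, 11, 5, 1]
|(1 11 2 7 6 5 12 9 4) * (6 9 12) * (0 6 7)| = 9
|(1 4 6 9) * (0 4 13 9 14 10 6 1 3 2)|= |(0 4 1 13 9 3 2)(6 14 10)|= 21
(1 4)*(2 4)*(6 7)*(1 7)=[0, 2, 4, 3, 7, 5, 1, 6]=(1 2 4 7 6)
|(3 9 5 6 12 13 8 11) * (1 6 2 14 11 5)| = 11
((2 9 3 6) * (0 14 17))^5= (0 17 14)(2 9 3 6)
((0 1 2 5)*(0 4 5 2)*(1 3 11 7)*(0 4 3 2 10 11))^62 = (0 3 5 4 1 7 11 10 2) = ((0 2 10 11 7 1 4 5 3))^62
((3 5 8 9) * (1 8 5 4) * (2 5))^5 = (9)(2 5)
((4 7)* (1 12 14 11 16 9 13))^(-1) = (1 13 9 16 11 14 12)(4 7)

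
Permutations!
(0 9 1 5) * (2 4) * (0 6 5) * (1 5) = (0 9 5 6 1)(2 4) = [9, 0, 4, 3, 2, 6, 1, 7, 8, 5]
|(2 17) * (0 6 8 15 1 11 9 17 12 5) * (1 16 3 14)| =14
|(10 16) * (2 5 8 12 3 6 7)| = 14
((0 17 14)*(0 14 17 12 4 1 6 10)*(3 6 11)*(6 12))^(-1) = ((17)(0 6 10)(1 11 3 12 4))^(-1) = (17)(0 10 6)(1 4 12 3 11)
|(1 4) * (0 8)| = 2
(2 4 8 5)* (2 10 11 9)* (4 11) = (2 11 9)(4 8 5 10) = [0, 1, 11, 3, 8, 10, 6, 7, 5, 2, 4, 9]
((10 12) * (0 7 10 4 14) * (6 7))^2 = ((0 6 7 10 12 4 14))^2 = (0 7 12 14 6 10 4)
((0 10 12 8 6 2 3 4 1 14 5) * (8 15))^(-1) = (0 5 14 1 4 3 2 6 8 15 12 10) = ((0 10 12 15 8 6 2 3 4 1 14 5))^(-1)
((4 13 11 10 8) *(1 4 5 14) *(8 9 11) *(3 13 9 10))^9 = (14) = ((1 4 9 11 3 13 8 5 14))^9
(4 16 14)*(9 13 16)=[0, 1, 2, 3, 9, 5, 6, 7, 8, 13, 10, 11, 12, 16, 4, 15, 14]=(4 9 13 16 14)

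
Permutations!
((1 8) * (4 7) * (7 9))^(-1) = (1 8)(4 7 9) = ((1 8)(4 9 7))^(-1)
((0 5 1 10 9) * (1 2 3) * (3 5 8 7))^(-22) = ((0 8 7 3 1 10 9)(2 5))^(-22) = (0 9 10 1 3 7 8)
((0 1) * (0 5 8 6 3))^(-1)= (0 3 6 8 5 1)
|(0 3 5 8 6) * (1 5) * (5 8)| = 5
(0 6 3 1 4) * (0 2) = [6, 4, 0, 1, 2, 5, 3] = (0 6 3 1 4 2)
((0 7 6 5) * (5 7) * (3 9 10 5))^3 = (0 10 3 5 9)(6 7)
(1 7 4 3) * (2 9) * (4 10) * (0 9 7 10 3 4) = (0 9 2 7 3 1 10) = [9, 10, 7, 1, 4, 5, 6, 3, 8, 2, 0]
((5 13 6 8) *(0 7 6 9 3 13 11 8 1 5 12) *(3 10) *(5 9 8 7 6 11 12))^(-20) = (13)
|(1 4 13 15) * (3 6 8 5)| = |(1 4 13 15)(3 6 8 5)| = 4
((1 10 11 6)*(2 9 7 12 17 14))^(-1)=((1 10 11 6)(2 9 7 12 17 14))^(-1)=(1 6 11 10)(2 14 17 12 7 9)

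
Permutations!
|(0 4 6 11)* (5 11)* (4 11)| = |(0 11)(4 6 5)| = 6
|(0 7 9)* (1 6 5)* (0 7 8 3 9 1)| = 8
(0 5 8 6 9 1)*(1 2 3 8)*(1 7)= (0 5 7 1)(2 3 8 6 9)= [5, 0, 3, 8, 4, 7, 9, 1, 6, 2]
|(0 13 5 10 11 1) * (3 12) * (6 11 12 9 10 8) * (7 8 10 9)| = 11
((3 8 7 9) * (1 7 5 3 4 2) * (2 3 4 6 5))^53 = (1 2 8 3 4 5 6 9 7)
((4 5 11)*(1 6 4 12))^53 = (1 12 11 5 4 6) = ((1 6 4 5 11 12))^53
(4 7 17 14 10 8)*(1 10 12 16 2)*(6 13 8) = [0, 10, 1, 3, 7, 5, 13, 17, 4, 9, 6, 11, 16, 8, 12, 15, 2, 14] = (1 10 6 13 8 4 7 17 14 12 16 2)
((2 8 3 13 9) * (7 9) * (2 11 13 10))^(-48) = ((2 8 3 10)(7 9 11 13))^(-48) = (13)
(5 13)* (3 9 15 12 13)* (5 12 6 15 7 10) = (3 9 7 10 5)(6 15)(12 13) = [0, 1, 2, 9, 4, 3, 15, 10, 8, 7, 5, 11, 13, 12, 14, 6]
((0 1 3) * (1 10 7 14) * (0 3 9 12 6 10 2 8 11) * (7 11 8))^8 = (0 10 12 1 7)(2 11 6 9 14)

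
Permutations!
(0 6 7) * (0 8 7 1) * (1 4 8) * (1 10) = [6, 0, 2, 3, 8, 5, 4, 10, 7, 9, 1] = (0 6 4 8 7 10 1)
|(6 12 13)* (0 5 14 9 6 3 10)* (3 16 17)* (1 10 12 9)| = 10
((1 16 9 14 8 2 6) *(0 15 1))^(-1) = ((0 15 1 16 9 14 8 2 6))^(-1) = (0 6 2 8 14 9 16 1 15)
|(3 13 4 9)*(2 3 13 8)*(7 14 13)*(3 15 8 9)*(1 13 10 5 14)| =|(1 13 4 3 9 7)(2 15 8)(5 14 10)| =6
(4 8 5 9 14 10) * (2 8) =(2 8 5 9 14 10 4) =[0, 1, 8, 3, 2, 9, 6, 7, 5, 14, 4, 11, 12, 13, 10]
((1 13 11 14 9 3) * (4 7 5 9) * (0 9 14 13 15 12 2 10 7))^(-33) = (0 1 2 5)(3 12 7 4)(9 15 10 14)(11 13)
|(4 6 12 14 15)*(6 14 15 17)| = |(4 14 17 6 12 15)| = 6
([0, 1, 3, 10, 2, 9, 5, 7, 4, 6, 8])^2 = (2 10 4 3 8)(5 6 9)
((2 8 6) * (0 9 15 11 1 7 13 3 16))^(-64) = (0 16 3 13 7 1 11 15 9)(2 6 8) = ((0 9 15 11 1 7 13 3 16)(2 8 6))^(-64)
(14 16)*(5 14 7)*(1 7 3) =(1 7 5 14 16 3) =[0, 7, 2, 1, 4, 14, 6, 5, 8, 9, 10, 11, 12, 13, 16, 15, 3]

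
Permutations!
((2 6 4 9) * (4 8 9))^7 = (2 9 8 6)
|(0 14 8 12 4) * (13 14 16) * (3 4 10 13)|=20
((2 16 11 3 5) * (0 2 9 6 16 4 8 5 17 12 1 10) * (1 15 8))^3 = ((0 2 4 1 10)(3 17 12 15 8 5 9 6 16 11))^3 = (0 1 2 10 4)(3 15 9 11 12 5 16 17 8 6)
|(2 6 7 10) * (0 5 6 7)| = 3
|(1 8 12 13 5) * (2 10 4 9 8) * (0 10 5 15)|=|(0 10 4 9 8 12 13 15)(1 2 5)|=24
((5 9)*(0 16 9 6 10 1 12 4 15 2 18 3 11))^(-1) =(0 11 3 18 2 15 4 12 1 10 6 5 9 16) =((0 16 9 5 6 10 1 12 4 15 2 18 3 11))^(-1)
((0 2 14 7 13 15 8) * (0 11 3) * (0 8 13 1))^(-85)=(3 11 8)(13 15)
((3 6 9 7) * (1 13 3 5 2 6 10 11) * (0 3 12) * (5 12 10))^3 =(0 2 7 3 6 12 5 9)(1 11 10 13)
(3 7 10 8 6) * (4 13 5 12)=[0, 1, 2, 7, 13, 12, 3, 10, 6, 9, 8, 11, 4, 5]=(3 7 10 8 6)(4 13 5 12)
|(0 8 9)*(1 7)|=6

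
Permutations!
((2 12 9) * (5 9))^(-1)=((2 12 5 9))^(-1)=(2 9 5 12)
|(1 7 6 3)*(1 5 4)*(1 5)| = 4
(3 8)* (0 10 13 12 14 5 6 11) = (0 10 13 12 14 5 6 11)(3 8) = [10, 1, 2, 8, 4, 6, 11, 7, 3, 9, 13, 0, 14, 12, 5]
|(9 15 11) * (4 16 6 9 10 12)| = 8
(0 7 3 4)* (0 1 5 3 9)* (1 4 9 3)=[7, 5, 2, 9, 4, 1, 6, 3, 8, 0]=(0 7 3 9)(1 5)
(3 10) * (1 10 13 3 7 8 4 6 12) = (1 10 7 8 4 6 12)(3 13) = [0, 10, 2, 13, 6, 5, 12, 8, 4, 9, 7, 11, 1, 3]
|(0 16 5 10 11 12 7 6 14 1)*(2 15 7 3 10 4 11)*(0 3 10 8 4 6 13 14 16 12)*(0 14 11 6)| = |(0 12 10 2 15 7 13 11 14 1 3 8 4 6 16 5)| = 16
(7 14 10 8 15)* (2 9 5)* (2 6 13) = (2 9 5 6 13)(7 14 10 8 15) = [0, 1, 9, 3, 4, 6, 13, 14, 15, 5, 8, 11, 12, 2, 10, 7]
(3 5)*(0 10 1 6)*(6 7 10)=(0 6)(1 7 10)(3 5)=[6, 7, 2, 5, 4, 3, 0, 10, 8, 9, 1]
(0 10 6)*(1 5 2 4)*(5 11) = [10, 11, 4, 3, 1, 2, 0, 7, 8, 9, 6, 5] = (0 10 6)(1 11 5 2 4)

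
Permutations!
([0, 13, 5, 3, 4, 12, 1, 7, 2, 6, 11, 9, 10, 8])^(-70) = [0, 1, 2, 3, 4, 5, 6, 7, 8, 9, 10, 11, 12, 13]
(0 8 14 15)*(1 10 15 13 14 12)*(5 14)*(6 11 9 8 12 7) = (0 12 1 10 15)(5 14 13)(6 11 9 8 7) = [12, 10, 2, 3, 4, 14, 11, 6, 7, 8, 15, 9, 1, 5, 13, 0]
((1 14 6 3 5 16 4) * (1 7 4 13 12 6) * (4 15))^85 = (1 14)(3 5 16 13 12 6)(4 7 15) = ((1 14)(3 5 16 13 12 6)(4 7 15))^85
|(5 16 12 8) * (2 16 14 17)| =|(2 16 12 8 5 14 17)| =7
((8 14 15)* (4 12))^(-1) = ((4 12)(8 14 15))^(-1) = (4 12)(8 15 14)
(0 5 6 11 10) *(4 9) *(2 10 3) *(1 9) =(0 5 6 11 3 2 10)(1 9 4) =[5, 9, 10, 2, 1, 6, 11, 7, 8, 4, 0, 3]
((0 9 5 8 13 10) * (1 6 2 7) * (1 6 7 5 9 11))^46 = (0 5 1 13 6)(2 11 8 7 10)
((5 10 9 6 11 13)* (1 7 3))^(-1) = ((1 7 3)(5 10 9 6 11 13))^(-1) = (1 3 7)(5 13 11 6 9 10)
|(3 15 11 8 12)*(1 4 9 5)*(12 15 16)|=12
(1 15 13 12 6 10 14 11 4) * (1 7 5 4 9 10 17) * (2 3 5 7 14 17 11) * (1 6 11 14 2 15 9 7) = (1 9 10 17 6 14 15 13 12 11 7)(2 3 5 4) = [0, 9, 3, 5, 2, 4, 14, 1, 8, 10, 17, 7, 11, 12, 15, 13, 16, 6]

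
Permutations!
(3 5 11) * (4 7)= [0, 1, 2, 5, 7, 11, 6, 4, 8, 9, 10, 3]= (3 5 11)(4 7)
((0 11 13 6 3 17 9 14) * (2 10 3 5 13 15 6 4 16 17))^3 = (0 6 4 9 11 5 16 14 15 13 17)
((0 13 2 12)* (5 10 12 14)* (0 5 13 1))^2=(2 13 14)(5 12 10)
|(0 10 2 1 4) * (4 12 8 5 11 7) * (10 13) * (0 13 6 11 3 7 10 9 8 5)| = 14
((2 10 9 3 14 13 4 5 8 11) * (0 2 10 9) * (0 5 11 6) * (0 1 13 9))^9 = (14)(0 2)(1 13 4 11 10 5 8 6)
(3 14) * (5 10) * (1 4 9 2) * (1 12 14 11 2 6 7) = [0, 4, 12, 11, 9, 10, 7, 1, 8, 6, 5, 2, 14, 13, 3] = (1 4 9 6 7)(2 12 14 3 11)(5 10)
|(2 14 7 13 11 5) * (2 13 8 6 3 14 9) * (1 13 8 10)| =10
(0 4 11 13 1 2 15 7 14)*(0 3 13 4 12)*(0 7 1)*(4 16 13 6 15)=[12, 2, 4, 6, 11, 5, 15, 14, 8, 9, 10, 16, 7, 0, 3, 1, 13]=(0 12 7 14 3 6 15 1 2 4 11 16 13)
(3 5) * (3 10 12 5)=[0, 1, 2, 3, 4, 10, 6, 7, 8, 9, 12, 11, 5]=(5 10 12)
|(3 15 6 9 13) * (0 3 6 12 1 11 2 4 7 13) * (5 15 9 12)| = |(0 3 9)(1 11 2 4 7 13 6 12)(5 15)| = 24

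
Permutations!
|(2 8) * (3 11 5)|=6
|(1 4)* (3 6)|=|(1 4)(3 6)|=2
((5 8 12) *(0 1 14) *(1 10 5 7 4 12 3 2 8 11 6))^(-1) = ((0 10 5 11 6 1 14)(2 8 3)(4 12 7))^(-1) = (0 14 1 6 11 5 10)(2 3 8)(4 7 12)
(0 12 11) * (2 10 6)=(0 12 11)(2 10 6)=[12, 1, 10, 3, 4, 5, 2, 7, 8, 9, 6, 0, 11]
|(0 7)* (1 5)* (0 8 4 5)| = 6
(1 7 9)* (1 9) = [0, 7, 2, 3, 4, 5, 6, 1, 8, 9] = (9)(1 7)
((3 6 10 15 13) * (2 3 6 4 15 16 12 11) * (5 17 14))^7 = ((2 3 4 15 13 6 10 16 12 11)(5 17 14))^7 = (2 16 13 3 12 6 4 11 10 15)(5 17 14)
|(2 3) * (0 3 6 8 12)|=6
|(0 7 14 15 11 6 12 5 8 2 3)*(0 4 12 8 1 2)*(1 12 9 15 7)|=10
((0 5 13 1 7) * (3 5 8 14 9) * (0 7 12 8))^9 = (1 12 8 14 9 3 5 13)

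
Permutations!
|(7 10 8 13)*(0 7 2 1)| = 7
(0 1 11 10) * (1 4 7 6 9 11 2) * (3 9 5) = (0 4 7 6 5 3 9 11 10)(1 2) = [4, 2, 1, 9, 7, 3, 5, 6, 8, 11, 0, 10]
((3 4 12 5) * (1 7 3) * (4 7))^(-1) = ((1 4 12 5)(3 7))^(-1) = (1 5 12 4)(3 7)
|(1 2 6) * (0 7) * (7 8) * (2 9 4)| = 15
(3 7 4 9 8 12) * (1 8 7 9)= [0, 8, 2, 9, 1, 5, 6, 4, 12, 7, 10, 11, 3]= (1 8 12 3 9 7 4)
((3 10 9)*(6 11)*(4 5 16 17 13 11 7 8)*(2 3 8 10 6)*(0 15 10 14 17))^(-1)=((0 15 10 9 8 4 5 16)(2 3 6 7 14 17 13 11))^(-1)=(0 16 5 4 8 9 10 15)(2 11 13 17 14 7 6 3)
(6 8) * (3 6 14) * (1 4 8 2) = (1 4 8 14 3 6 2) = [0, 4, 1, 6, 8, 5, 2, 7, 14, 9, 10, 11, 12, 13, 3]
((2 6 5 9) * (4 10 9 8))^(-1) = ((2 6 5 8 4 10 9))^(-1) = (2 9 10 4 8 5 6)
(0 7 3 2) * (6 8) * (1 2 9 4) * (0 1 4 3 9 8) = (0 7 9 3 8 6)(1 2) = [7, 2, 1, 8, 4, 5, 0, 9, 6, 3]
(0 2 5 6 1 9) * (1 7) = [2, 9, 5, 3, 4, 6, 7, 1, 8, 0] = (0 2 5 6 7 1 9)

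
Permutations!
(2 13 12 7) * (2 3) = (2 13 12 7 3) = [0, 1, 13, 2, 4, 5, 6, 3, 8, 9, 10, 11, 7, 12]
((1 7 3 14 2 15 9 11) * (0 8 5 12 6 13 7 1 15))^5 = ((0 8 5 12 6 13 7 3 14 2)(9 11 15))^5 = (0 13)(2 6)(3 5)(7 8)(9 15 11)(12 14)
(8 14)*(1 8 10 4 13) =(1 8 14 10 4 13) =[0, 8, 2, 3, 13, 5, 6, 7, 14, 9, 4, 11, 12, 1, 10]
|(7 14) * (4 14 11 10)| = 5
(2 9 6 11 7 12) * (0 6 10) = [6, 1, 9, 3, 4, 5, 11, 12, 8, 10, 0, 7, 2] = (0 6 11 7 12 2 9 10)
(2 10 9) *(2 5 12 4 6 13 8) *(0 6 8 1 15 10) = [6, 15, 0, 3, 8, 12, 13, 7, 2, 5, 9, 11, 4, 1, 14, 10] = (0 6 13 1 15 10 9 5 12 4 8 2)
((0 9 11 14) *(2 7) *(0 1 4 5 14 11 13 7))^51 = ((0 9 13 7 2)(1 4 5 14))^51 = (0 9 13 7 2)(1 14 5 4)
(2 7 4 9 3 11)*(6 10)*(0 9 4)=[9, 1, 7, 11, 4, 5, 10, 0, 8, 3, 6, 2]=(0 9 3 11 2 7)(6 10)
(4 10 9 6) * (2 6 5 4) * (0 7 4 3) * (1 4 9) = (0 7 9 5 3)(1 4 10)(2 6) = [7, 4, 6, 0, 10, 3, 2, 9, 8, 5, 1]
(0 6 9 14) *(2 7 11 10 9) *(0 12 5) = [6, 1, 7, 3, 4, 0, 2, 11, 8, 14, 9, 10, 5, 13, 12] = (0 6 2 7 11 10 9 14 12 5)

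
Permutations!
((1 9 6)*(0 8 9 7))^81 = (0 6)(1 8)(7 9)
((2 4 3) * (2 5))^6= ((2 4 3 5))^6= (2 3)(4 5)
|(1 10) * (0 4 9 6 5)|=10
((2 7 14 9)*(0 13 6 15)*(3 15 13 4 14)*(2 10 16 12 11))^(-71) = ((0 4 14 9 10 16 12 11 2 7 3 15)(6 13))^(-71) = (0 4 14 9 10 16 12 11 2 7 3 15)(6 13)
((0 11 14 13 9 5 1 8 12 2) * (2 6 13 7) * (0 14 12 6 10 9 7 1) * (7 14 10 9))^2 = ((0 11 12 9 5)(1 8 6 13 14)(2 10 7))^2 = (0 12 5 11 9)(1 6 14 8 13)(2 7 10)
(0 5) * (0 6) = (0 5 6) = [5, 1, 2, 3, 4, 6, 0]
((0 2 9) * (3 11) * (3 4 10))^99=(3 10 4 11)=((0 2 9)(3 11 4 10))^99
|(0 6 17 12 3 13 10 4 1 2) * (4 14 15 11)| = |(0 6 17 12 3 13 10 14 15 11 4 1 2)| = 13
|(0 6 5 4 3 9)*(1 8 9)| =|(0 6 5 4 3 1 8 9)| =8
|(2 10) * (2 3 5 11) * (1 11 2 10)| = |(1 11 10 3 5 2)| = 6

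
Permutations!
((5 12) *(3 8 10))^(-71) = ((3 8 10)(5 12))^(-71) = (3 8 10)(5 12)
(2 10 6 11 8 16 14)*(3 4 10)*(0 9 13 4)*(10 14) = [9, 1, 3, 0, 14, 5, 11, 7, 16, 13, 6, 8, 12, 4, 2, 15, 10] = (0 9 13 4 14 2 3)(6 11 8 16 10)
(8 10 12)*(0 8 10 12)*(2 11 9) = (0 8 12 10)(2 11 9) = [8, 1, 11, 3, 4, 5, 6, 7, 12, 2, 0, 9, 10]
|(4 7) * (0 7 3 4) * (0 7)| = 2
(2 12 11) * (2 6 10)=(2 12 11 6 10)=[0, 1, 12, 3, 4, 5, 10, 7, 8, 9, 2, 6, 11]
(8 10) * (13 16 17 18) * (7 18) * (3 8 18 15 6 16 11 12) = (3 8 10 18 13 11 12)(6 16 17 7 15) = [0, 1, 2, 8, 4, 5, 16, 15, 10, 9, 18, 12, 3, 11, 14, 6, 17, 7, 13]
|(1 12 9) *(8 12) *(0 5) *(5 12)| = 6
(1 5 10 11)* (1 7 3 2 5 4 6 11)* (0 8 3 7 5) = (0 8 3 2)(1 4 6 11 5 10) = [8, 4, 0, 2, 6, 10, 11, 7, 3, 9, 1, 5]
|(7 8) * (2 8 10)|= 4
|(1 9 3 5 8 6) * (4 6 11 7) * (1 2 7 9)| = |(2 7 4 6)(3 5 8 11 9)| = 20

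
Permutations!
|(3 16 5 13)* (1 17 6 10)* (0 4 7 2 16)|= |(0 4 7 2 16 5 13 3)(1 17 6 10)|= 8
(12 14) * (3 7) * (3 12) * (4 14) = (3 7 12 4 14) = [0, 1, 2, 7, 14, 5, 6, 12, 8, 9, 10, 11, 4, 13, 3]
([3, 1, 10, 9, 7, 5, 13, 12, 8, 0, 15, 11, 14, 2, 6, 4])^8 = (0 9 3)(2 13 6 14 12 7 4 15 10)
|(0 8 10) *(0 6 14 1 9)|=7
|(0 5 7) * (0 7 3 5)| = 2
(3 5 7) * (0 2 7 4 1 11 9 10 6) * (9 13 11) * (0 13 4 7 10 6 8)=(0 2 10 8)(1 9 6 13 11 4)(3 5 7)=[2, 9, 10, 5, 1, 7, 13, 3, 0, 6, 8, 4, 12, 11]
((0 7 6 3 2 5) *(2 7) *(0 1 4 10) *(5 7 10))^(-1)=((0 2 7 6 3 10)(1 4 5))^(-1)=(0 10 3 6 7 2)(1 5 4)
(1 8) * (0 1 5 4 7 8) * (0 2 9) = (0 1 2 9)(4 7 8 5) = [1, 2, 9, 3, 7, 4, 6, 8, 5, 0]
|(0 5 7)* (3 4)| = 6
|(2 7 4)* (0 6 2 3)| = |(0 6 2 7 4 3)| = 6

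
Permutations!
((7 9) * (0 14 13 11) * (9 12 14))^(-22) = ((0 9 7 12 14 13 11))^(-22) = (0 11 13 14 12 7 9)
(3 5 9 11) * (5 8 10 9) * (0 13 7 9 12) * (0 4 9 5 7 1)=(0 13 1)(3 8 10 12 4 9 11)(5 7)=[13, 0, 2, 8, 9, 7, 6, 5, 10, 11, 12, 3, 4, 1]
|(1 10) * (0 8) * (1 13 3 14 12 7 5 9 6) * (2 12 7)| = 18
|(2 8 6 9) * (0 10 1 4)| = 4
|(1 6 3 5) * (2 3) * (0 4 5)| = 7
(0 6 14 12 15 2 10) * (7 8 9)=[6, 1, 10, 3, 4, 5, 14, 8, 9, 7, 0, 11, 15, 13, 12, 2]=(0 6 14 12 15 2 10)(7 8 9)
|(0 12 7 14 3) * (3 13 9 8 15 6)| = |(0 12 7 14 13 9 8 15 6 3)| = 10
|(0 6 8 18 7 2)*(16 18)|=7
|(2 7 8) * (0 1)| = |(0 1)(2 7 8)| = 6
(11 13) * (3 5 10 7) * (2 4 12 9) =(2 4 12 9)(3 5 10 7)(11 13) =[0, 1, 4, 5, 12, 10, 6, 3, 8, 2, 7, 13, 9, 11]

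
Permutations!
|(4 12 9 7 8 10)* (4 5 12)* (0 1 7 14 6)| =10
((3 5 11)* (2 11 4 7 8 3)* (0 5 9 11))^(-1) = ((0 5 4 7 8 3 9 11 2))^(-1) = (0 2 11 9 3 8 7 4 5)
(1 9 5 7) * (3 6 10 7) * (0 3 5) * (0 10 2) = (0 3 6 2)(1 9 10 7) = [3, 9, 0, 6, 4, 5, 2, 1, 8, 10, 7]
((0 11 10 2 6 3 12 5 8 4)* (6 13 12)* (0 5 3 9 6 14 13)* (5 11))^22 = ((0 5 8 4 11 10 2)(3 14 13 12)(6 9))^22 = (0 5 8 4 11 10 2)(3 13)(12 14)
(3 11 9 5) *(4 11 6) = (3 6 4 11 9 5) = [0, 1, 2, 6, 11, 3, 4, 7, 8, 5, 10, 9]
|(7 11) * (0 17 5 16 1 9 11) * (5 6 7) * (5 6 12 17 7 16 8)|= 10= |(0 7)(1 9 11 6 16)(5 8)(12 17)|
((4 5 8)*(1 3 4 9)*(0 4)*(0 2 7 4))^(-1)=(1 9 8 5 4 7 2 3)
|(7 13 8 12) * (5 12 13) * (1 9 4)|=|(1 9 4)(5 12 7)(8 13)|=6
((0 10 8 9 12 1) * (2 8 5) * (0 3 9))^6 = (0 10 5 2 8)(1 9)(3 12)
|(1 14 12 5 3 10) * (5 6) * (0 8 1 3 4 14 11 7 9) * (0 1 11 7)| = 30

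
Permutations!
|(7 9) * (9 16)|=|(7 16 9)|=3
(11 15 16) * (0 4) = (0 4)(11 15 16) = [4, 1, 2, 3, 0, 5, 6, 7, 8, 9, 10, 15, 12, 13, 14, 16, 11]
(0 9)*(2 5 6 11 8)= (0 9)(2 5 6 11 8)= [9, 1, 5, 3, 4, 6, 11, 7, 2, 0, 10, 8]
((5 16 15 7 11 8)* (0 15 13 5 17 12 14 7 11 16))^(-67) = ((0 15 11 8 17 12 14 7 16 13 5))^(-67) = (0 5 13 16 7 14 12 17 8 11 15)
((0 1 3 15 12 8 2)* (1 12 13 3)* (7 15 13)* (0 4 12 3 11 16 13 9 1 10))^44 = ((0 3 9 1 10)(2 4 12 8)(7 15)(11 16 13))^44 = (0 10 1 9 3)(11 13 16)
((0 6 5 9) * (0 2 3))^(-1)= (0 3 2 9 5 6)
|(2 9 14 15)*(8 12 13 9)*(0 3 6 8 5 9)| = 30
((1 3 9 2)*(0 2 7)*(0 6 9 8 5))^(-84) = (9)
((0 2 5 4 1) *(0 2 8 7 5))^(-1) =((0 8 7 5 4 1 2))^(-1) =(0 2 1 4 5 7 8)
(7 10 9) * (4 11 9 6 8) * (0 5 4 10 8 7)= (0 5 4 11 9)(6 7 8 10)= [5, 1, 2, 3, 11, 4, 7, 8, 10, 0, 6, 9]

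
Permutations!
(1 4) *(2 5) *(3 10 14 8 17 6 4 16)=(1 16 3 10 14 8 17 6 4)(2 5)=[0, 16, 5, 10, 1, 2, 4, 7, 17, 9, 14, 11, 12, 13, 8, 15, 3, 6]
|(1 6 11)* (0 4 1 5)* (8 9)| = 6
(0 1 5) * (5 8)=(0 1 8 5)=[1, 8, 2, 3, 4, 0, 6, 7, 5]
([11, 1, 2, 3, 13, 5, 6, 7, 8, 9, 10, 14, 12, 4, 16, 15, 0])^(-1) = [16, 1, 2, 3, 13, 5, 6, 7, 8, 9, 10, 0, 12, 4, 11, 15, 14]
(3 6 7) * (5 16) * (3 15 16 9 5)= (3 6 7 15 16)(5 9)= [0, 1, 2, 6, 4, 9, 7, 15, 8, 5, 10, 11, 12, 13, 14, 16, 3]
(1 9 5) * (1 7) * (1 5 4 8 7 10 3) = [0, 9, 2, 1, 8, 10, 6, 5, 7, 4, 3] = (1 9 4 8 7 5 10 3)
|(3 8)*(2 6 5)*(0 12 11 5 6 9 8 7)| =|(0 12 11 5 2 9 8 3 7)| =9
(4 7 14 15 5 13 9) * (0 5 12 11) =(0 5 13 9 4 7 14 15 12 11) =[5, 1, 2, 3, 7, 13, 6, 14, 8, 4, 10, 0, 11, 9, 15, 12]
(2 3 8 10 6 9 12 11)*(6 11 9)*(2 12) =(2 3 8 10 11 12 9) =[0, 1, 3, 8, 4, 5, 6, 7, 10, 2, 11, 12, 9]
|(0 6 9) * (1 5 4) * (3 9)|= 12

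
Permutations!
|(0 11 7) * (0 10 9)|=5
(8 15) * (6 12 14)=(6 12 14)(8 15)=[0, 1, 2, 3, 4, 5, 12, 7, 15, 9, 10, 11, 14, 13, 6, 8]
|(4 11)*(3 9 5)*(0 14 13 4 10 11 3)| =|(0 14 13 4 3 9 5)(10 11)| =14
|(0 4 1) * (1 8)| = 4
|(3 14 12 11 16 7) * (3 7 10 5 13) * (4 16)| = 9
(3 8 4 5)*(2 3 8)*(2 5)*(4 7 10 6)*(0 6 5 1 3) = (0 6 4 2)(1 3)(5 8 7 10) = [6, 3, 0, 1, 2, 8, 4, 10, 7, 9, 5]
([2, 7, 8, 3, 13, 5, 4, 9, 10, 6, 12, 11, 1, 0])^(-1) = (0 13 4 6 9 7 1 12 10 8 2)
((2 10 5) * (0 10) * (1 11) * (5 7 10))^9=((0 5 2)(1 11)(7 10))^9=(1 11)(7 10)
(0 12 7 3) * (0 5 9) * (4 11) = [12, 1, 2, 5, 11, 9, 6, 3, 8, 0, 10, 4, 7] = (0 12 7 3 5 9)(4 11)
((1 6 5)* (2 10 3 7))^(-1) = (1 5 6)(2 7 3 10)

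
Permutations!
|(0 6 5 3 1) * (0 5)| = |(0 6)(1 5 3)| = 6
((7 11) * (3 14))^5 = ((3 14)(7 11))^5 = (3 14)(7 11)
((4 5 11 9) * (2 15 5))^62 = ((2 15 5 11 9 4))^62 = (2 5 9)(4 15 11)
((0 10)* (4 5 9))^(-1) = (0 10)(4 9 5)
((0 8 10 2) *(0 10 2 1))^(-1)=(0 1 10 2 8)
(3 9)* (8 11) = [0, 1, 2, 9, 4, 5, 6, 7, 11, 3, 10, 8] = (3 9)(8 11)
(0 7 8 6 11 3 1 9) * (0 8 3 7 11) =(0 11 7 3 1 9 8 6) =[11, 9, 2, 1, 4, 5, 0, 3, 6, 8, 10, 7]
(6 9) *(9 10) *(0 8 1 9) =[8, 9, 2, 3, 4, 5, 10, 7, 1, 6, 0] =(0 8 1 9 6 10)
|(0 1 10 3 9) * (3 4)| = 6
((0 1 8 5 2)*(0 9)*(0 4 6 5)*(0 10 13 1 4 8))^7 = ((0 4 6 5 2 9 8 10 13 1))^7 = (0 10 2 4 13 9 6 1 8 5)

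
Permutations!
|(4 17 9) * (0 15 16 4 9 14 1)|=7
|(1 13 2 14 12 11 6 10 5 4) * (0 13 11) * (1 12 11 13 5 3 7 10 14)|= |(0 5 4 12)(1 13 2)(3 7 10)(6 14 11)|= 12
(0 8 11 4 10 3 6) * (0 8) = (3 6 8 11 4 10) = [0, 1, 2, 6, 10, 5, 8, 7, 11, 9, 3, 4]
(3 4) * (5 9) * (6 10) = (3 4)(5 9)(6 10) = [0, 1, 2, 4, 3, 9, 10, 7, 8, 5, 6]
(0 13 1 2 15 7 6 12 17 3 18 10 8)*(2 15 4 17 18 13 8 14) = [8, 15, 4, 13, 17, 5, 12, 6, 0, 9, 14, 11, 18, 1, 2, 7, 16, 3, 10] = (0 8)(1 15 7 6 12 18 10 14 2 4 17 3 13)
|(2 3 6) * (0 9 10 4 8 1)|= |(0 9 10 4 8 1)(2 3 6)|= 6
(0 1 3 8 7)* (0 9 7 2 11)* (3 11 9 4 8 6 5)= (0 1 11)(2 9 7 4 8)(3 6 5)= [1, 11, 9, 6, 8, 3, 5, 4, 2, 7, 10, 0]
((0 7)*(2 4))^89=(0 7)(2 4)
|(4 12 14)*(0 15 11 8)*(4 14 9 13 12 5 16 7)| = |(0 15 11 8)(4 5 16 7)(9 13 12)| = 12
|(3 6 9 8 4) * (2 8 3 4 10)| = |(2 8 10)(3 6 9)| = 3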